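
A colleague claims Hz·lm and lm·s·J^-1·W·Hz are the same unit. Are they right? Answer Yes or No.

Left side:
  Hz = s⁻¹.
  lm = cd.
  Combining: Hz·lm = s⁻¹ · cd = s⁻¹·cd.
Right side:
  lm = cd·sr = cd (luminous flux; sr is dimensionless).
  J = N·m (work = force × distance),
      = kg·m²·s⁻².
  So J⁻¹ = kg⁻¹·m⁻²·s².
  W = J/s (power = energy per time),
      = kg·m²·s⁻³.
  Hz = 1/s = s⁻¹ (frequency is cycles per second).
  Combining: lm·s·J⁻¹·W·Hz = cd · s · (kg⁻¹·m⁻²·s²) · (kg·m²·s⁻³) · s⁻¹ = s⁻¹·cd.
Both reduce to s⁻¹·cd.

Yes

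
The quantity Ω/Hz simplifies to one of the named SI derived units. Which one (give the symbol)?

Ω = kg·m²·s⁻³·A⁻².
Hz = s⁻¹.
So Hz⁻¹ = s.
Combining: Ω·Hz⁻¹ = (kg·m²·s⁻³·A⁻²) · s = kg·m²·s⁻²·A⁻².
kg·m²·s⁻²·A⁻² is the base-SI form of the henry.

H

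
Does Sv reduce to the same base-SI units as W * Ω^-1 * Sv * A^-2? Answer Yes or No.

Yes

Left side:
  Sv = m²·s⁻².
Right side:
  W = J/s (power = energy per time),
      = kg·m²·s⁻³.
  Ω = V/A (resistance = voltage per current),
      = kg·m²·s⁻³·A⁻².
  So Ω⁻¹ = kg⁻¹·m⁻²·s³·A².
  Sv = J/kg (equivalent dose = energy per mass),
      = m²·s⁻².
  Combining: W·Ω⁻¹·Sv·A⁻² = (kg·m²·s⁻³) · (kg⁻¹·m⁻²·s³·A²) · (m²·s⁻²) · A⁻² = m²·s⁻².
Both reduce to m²·s⁻².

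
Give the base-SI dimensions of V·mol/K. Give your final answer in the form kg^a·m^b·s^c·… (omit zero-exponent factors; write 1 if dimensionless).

V = W/A (potential = power per current),
    = kg·m²·s⁻³·A⁻¹.
Combining: K⁻¹·V·mol = K⁻¹ · (kg·m²·s⁻³·A⁻¹) · mol = kg·m²·s⁻³·A⁻¹·K⁻¹·mol.

kg·m²·s⁻³·A⁻¹·K⁻¹·mol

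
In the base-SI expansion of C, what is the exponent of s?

1

C = s·A.
The exponent of s is 1.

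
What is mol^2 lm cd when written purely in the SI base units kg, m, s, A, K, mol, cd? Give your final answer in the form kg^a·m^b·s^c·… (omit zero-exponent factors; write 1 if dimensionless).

mol²·cd²

lm = cd·sr = cd (luminous flux; sr is dimensionless).
Combining: mol²·lm·cd = mol² · cd · cd = mol²·cd².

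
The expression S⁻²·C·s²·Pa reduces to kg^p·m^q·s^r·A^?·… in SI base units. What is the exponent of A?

S = kg⁻¹·m⁻²·s³·A².
So S⁻² = kg²·m⁴·s⁻⁶·A⁻⁴.
C = s·A.
Pa = kg·m⁻¹·s⁻².
Combining: S⁻²·C·s²·Pa = (kg²·m⁴·s⁻⁶·A⁻⁴) · (s·A) · s² · (kg·m⁻¹·s⁻²) = kg³·m³·s⁻⁵·A⁻³.
The exponent of A is -3.

-3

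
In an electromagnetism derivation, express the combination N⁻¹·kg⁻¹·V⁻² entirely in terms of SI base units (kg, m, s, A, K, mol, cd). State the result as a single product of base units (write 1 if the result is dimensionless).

kg⁻⁴·m⁻⁵·s⁸·A²

N = kg·m/s² = kg·m·s⁻² (force = mass × acceleration).
So N⁻¹ = kg⁻¹·m⁻¹·s².
V = W/A (potential = power per current),
    = kg·m²·s⁻³·A⁻¹.
So V⁻² = kg⁻²·m⁻⁴·s⁶·A².
Combining: N⁻¹·kg⁻¹·V⁻² = (kg⁻¹·m⁻¹·s²) · kg⁻¹ · (kg⁻²·m⁻⁴·s⁶·A²) = kg⁻⁴·m⁻⁵·s⁸·A².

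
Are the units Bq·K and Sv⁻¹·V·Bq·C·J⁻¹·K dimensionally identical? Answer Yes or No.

Left side:
  Bq = 1/s = s⁻¹ (activity is decays per second).
  Combining: Bq·K = s⁻¹ · K = s⁻¹·K.
Right side:
  Sv = J/kg (equivalent dose = energy per mass),
      = m²·s⁻².
  So Sv⁻¹ = m⁻²·s².
  V = W/A (potential = power per current),
      = kg·m²·s⁻³·A⁻¹.
  Bq = 1/s = s⁻¹ (activity is decays per second).
  C = A·s = s·A (charge = current × time).
  J = N·m (work = force × distance),
      = kg·m²·s⁻².
  So J⁻¹ = kg⁻¹·m⁻²·s².
  Combining: Sv⁻¹·V·Bq·C·J⁻¹·K = (m⁻²·s²) · (kg·m²·s⁻³·A⁻¹) · s⁻¹ · (s·A) · (kg⁻¹·m⁻²·s²) · K = m⁻²·s·K.
Left is s⁻¹·K; right is m⁻²·s·K — different.

No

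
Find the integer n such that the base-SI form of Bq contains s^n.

Bq = s⁻¹.
The exponent of s is -1.

-1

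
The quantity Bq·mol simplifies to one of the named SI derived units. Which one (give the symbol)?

Bq = 1/s = s⁻¹ (activity is decays per second).
Combining: Bq·mol = s⁻¹ · mol = s⁻¹·mol.
s⁻¹·mol is the base-SI form of the katal.

kat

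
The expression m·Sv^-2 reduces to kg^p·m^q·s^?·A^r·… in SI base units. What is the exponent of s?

Sv = m²·s⁻².
So Sv⁻² = m⁻⁴·s⁴.
Combining: m·Sv⁻² = m · (m⁻⁴·s⁴) = m⁻³·s⁴.
The exponent of s is 4.

4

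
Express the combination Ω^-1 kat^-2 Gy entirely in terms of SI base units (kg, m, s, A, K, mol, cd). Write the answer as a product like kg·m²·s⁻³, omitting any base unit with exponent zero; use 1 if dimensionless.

Ω = kg·m²·s⁻³·A⁻².
So Ω⁻¹ = kg⁻¹·m⁻²·s³·A².
kat = s⁻¹·mol.
So kat⁻² = s²·mol⁻².
Gy = m²·s⁻².
Combining: Ω⁻¹·kat⁻²·Gy = (kg⁻¹·m⁻²·s³·A²) · (s²·mol⁻²) · (m²·s⁻²) = kg⁻¹·s³·A²·mol⁻².

kg⁻¹·s³·A²·mol⁻²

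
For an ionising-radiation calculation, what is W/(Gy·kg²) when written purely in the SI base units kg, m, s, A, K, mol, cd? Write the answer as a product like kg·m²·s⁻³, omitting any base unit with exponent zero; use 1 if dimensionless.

Gy = m²·s⁻².
So Gy⁻¹ = m⁻²·s².
W = kg·m²·s⁻³.
Combining: Gy⁻¹·W·kg⁻² = (m⁻²·s²) · (kg·m²·s⁻³) · kg⁻² = kg⁻¹·s⁻¹.

kg⁻¹·s⁻¹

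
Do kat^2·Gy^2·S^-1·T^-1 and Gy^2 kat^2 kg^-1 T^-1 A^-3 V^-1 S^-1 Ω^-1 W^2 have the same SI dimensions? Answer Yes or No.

No

Left side:
  kat = mol/s = s⁻¹·mol (catalytic activity).
  So kat² = s⁻²·mol².
  Gy = J/kg (absorbed dose = energy per mass),
      = m²·s⁻².
  So Gy² = m⁴·s⁻⁴.
  S = 1/Ω (conductance is reciprocal resistance),
      = kg⁻¹·m⁻²·s³·A².
  So S⁻¹ = kg·m²·s⁻³·A⁻².
  T = Wb/m² (flux density = flux per area),
      = kg·s⁻²·A⁻¹.
  So T⁻¹ = kg⁻¹·s²·A.
  Combining: kat²·Gy²·S⁻¹·T⁻¹ = (s⁻²·mol²) · (m⁴·s⁻⁴) · (kg·m²·s⁻³·A⁻²) · (kg⁻¹·s²·A) = m⁶·s⁻⁷·A⁻¹·mol².
Right side:
  Gy = m²·s⁻².
  So Gy² = m⁴·s⁻⁴.
  kat = s⁻¹·mol.
  So kat² = s⁻²·mol².
  T = kg·s⁻²·A⁻¹.
  So T⁻¹ = kg⁻¹·s²·A.
  V = kg·m²·s⁻³·A⁻¹.
  So V⁻¹ = kg⁻¹·m⁻²·s³·A.
  S = kg⁻¹·m⁻²·s³·A².
  So S⁻¹ = kg·m²·s⁻³·A⁻².
  Ω = kg·m²·s⁻³·A⁻².
  So Ω⁻¹ = kg⁻¹·m⁻²·s³·A².
  W = kg·m²·s⁻³.
  So W² = kg²·m⁴·s⁻⁶.
  Combining: Gy²·kat²·kg⁻¹·T⁻¹·A⁻³·V⁻¹·S⁻¹·Ω⁻¹·W² = (m⁴·s⁻⁴) · (s⁻²·mol²) · kg⁻¹ · (kg⁻¹·s²·A) · A⁻³ · (kg⁻¹·m⁻²·s³·A) · (kg·m²·s⁻³·A⁻²) · (kg⁻¹·m⁻²·s³·A²) · (kg²·m⁴·s⁻⁶) = kg⁻¹·m⁶·s⁻⁷·A⁻¹·mol².
Left is m⁶·s⁻⁷·A⁻¹·mol²; right is kg⁻¹·m⁶·s⁻⁷·A⁻¹·mol² — different.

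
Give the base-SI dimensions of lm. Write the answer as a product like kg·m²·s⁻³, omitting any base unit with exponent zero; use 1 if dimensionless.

cd

lm = cd·sr = cd (luminous flux; sr is dimensionless).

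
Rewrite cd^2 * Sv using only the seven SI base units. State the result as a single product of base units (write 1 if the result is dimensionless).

Sv = J/kg (equivalent dose = energy per mass),
    = m²·s⁻².
Combining: cd²·Sv = cd² · (m²·s⁻²) = m²·s⁻²·cd².

m²·s⁻²·cd²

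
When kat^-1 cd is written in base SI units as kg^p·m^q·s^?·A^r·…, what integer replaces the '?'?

1

kat = mol/s = s⁻¹·mol (catalytic activity).
So kat⁻¹ = s·mol⁻¹.
Combining: kat⁻¹·cd = (s·mol⁻¹) · cd = s·mol⁻¹·cd.
The exponent of s is 1.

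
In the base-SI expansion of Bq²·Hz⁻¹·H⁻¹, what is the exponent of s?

Bq = 1/s = s⁻¹ (activity is decays per second).
So Bq² = s⁻².
Hz = 1/s = s⁻¹ (frequency is cycles per second).
So Hz⁻¹ = s.
H = Wb/A (inductance = flux per current),
    = kg·m²·s⁻²·A⁻².
So H⁻¹ = kg⁻¹·m⁻²·s²·A².
Combining: Bq²·Hz⁻¹·H⁻¹ = s⁻² · s · (kg⁻¹·m⁻²·s²·A²) = kg⁻¹·m⁻²·s·A².
The exponent of s is 1.

1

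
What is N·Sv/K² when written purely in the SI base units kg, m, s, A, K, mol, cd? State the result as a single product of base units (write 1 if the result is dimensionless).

kg·m³·s⁻⁴·K⁻²

N = kg·m·s⁻².
Sv = m²·s⁻².
Combining: K⁻²·N·Sv = K⁻² · (kg·m·s⁻²) · (m²·s⁻²) = kg·m³·s⁻⁴·K⁻².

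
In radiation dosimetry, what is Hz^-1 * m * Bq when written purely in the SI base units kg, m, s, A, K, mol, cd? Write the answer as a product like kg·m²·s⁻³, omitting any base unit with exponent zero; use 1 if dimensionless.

m

Hz = s⁻¹.
So Hz⁻¹ = s.
Bq = s⁻¹.
Combining: Hz⁻¹·m·Bq = s · m · s⁻¹ = m.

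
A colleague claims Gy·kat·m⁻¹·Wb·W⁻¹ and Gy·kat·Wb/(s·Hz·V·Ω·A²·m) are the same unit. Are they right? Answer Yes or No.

Left side:
  Gy = J/kg (absorbed dose = energy per mass),
      = m²·s⁻².
  kat = mol/s = s⁻¹·mol (catalytic activity).
  Wb = V·s (flux: a volt is a weber per second),
      = kg·m²·s⁻²·A⁻¹.
  W = J/s (power = energy per time),
      = kg·m²·s⁻³.
  So W⁻¹ = kg⁻¹·m⁻²·s³.
  Combining: Gy·kat·m⁻¹·Wb·W⁻¹ = (m²·s⁻²) · (s⁻¹·mol) · m⁻¹ · (kg·m²·s⁻²·A⁻¹) · (kg⁻¹·m⁻²·s³) = m·s⁻²·A⁻¹·mol.
Right side:
  Hz = 1/s = s⁻¹ (frequency is cycles per second).
  So Hz⁻¹ = s.
  V = W/A (potential = power per current),
      = kg·m²·s⁻³·A⁻¹.
  So V⁻¹ = kg⁻¹·m⁻²·s³·A.
  Ω = V/A (resistance = voltage per current),
      = kg·m²·s⁻³·A⁻².
  So Ω⁻¹ = kg⁻¹·m⁻²·s³·A².
  Gy = J/kg (absorbed dose = energy per mass),
      = m²·s⁻².
  kat = mol/s = s⁻¹·mol (catalytic activity).
  Wb = V·s (flux: a volt is a weber per second),
      = kg·m²·s⁻²·A⁻¹.
  Combining: s⁻¹·Hz⁻¹·V⁻¹·Ω⁻¹·Gy·kat·Wb·A⁻²·m⁻¹ = s⁻¹ · s · (kg⁻¹·m⁻²·s³·A) · (kg⁻¹·m⁻²·s³·A²) · (m²·s⁻²) · (s⁻¹·mol) · (kg·m²·s⁻²·A⁻¹) · A⁻² · m⁻¹ = kg⁻¹·m⁻¹·s·mol.
Left is m·s⁻²·A⁻¹·mol; right is kg⁻¹·m⁻¹·s·mol — different.

No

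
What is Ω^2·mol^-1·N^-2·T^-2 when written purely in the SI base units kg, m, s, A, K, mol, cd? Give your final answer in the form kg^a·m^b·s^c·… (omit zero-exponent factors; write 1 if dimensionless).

Ω = kg·m²·s⁻³·A⁻².
So Ω² = kg²·m⁴·s⁻⁶·A⁻⁴.
N = kg·m·s⁻².
So N⁻² = kg⁻²·m⁻²·s⁴.
T = kg·s⁻²·A⁻¹.
So T⁻² = kg⁻²·s⁴·A².
Combining: Ω²·mol⁻¹·N⁻²·T⁻² = (kg²·m⁴·s⁻⁶·A⁻⁴) · mol⁻¹ · (kg⁻²·m⁻²·s⁴) · (kg⁻²·s⁴·A²) = kg⁻²·m²·s²·A⁻²·mol⁻¹.

kg⁻²·m²·s²·A⁻²·mol⁻¹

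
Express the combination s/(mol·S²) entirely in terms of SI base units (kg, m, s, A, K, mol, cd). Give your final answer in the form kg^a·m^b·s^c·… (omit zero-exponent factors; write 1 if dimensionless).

kg²·m⁴·s⁻⁵·A⁻⁴·mol⁻¹

S = 1/Ω (conductance is reciprocal resistance),
    = kg⁻¹·m⁻²·s³·A².
So S⁻² = kg²·m⁴·s⁻⁶·A⁻⁴.
Combining: mol⁻¹·S⁻²·s = mol⁻¹ · (kg²·m⁴·s⁻⁶·A⁻⁴) · s = kg²·m⁴·s⁻⁵·A⁻⁴·mol⁻¹.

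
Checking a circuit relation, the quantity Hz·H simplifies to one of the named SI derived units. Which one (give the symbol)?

Ω

Hz = 1/s = s⁻¹ (frequency is cycles per second).
H = Wb/A (inductance = flux per current),
    = kg·m²·s⁻²·A⁻².
Combining: Hz·H = s⁻¹ · (kg·m²·s⁻²·A⁻²) = kg·m²·s⁻³·A⁻².
kg·m²·s⁻³·A⁻² is the base-SI form of the ohm.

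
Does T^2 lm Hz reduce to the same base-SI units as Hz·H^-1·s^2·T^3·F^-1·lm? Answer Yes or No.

No

Left side:
  T = Wb/m² (flux density = flux per area),
      = kg·s⁻²·A⁻¹.
  So T² = kg²·s⁻⁴·A⁻².
  lm = cd·sr = cd (luminous flux; sr is dimensionless).
  Hz = 1/s = s⁻¹ (frequency is cycles per second).
  Combining: T²·lm·Hz = (kg²·s⁻⁴·A⁻²) · cd · s⁻¹ = kg²·s⁻⁵·A⁻²·cd.
Right side:
  Hz = 1/s = s⁻¹ (frequency is cycles per second).
  H = Wb/A (inductance = flux per current),
      = kg·m²·s⁻²·A⁻².
  So H⁻¹ = kg⁻¹·m⁻²·s²·A².
  T = Wb/m² (flux density = flux per area),
      = kg·s⁻²·A⁻¹.
  So T³ = kg³·s⁻⁶·A⁻³.
  F = C/V (capacitance = charge per voltage),
      = A·s/(kg·m²·s⁻³·A⁻¹) (substituting C and V),
      = kg⁻¹·m⁻²·s⁴·A².
  So F⁻¹ = kg·m²·s⁻⁴·A⁻².
  lm = cd·sr = cd (luminous flux; sr is dimensionless).
  Combining: Hz·H⁻¹·s²·T³·F⁻¹·lm = s⁻¹ · (kg⁻¹·m⁻²·s²·A²) · s² · (kg³·s⁻⁶·A⁻³) · (kg·m²·s⁻⁴·A⁻²) · cd = kg³·s⁻⁷·A⁻³·cd.
Left is kg²·s⁻⁵·A⁻²·cd; right is kg³·s⁻⁷·A⁻³·cd — different.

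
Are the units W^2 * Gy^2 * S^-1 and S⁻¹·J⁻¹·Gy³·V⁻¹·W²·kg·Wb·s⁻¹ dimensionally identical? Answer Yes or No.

Left side:
  W = kg·m²·s⁻³.
  So W² = kg²·m⁴·s⁻⁶.
  Gy = m²·s⁻².
  So Gy² = m⁴·s⁻⁴.
  S = kg⁻¹·m⁻²·s³·A².
  So S⁻¹ = kg·m²·s⁻³·A⁻².
  Combining: W²·Gy²·S⁻¹ = (kg²·m⁴·s⁻⁶) · (m⁴·s⁻⁴) · (kg·m²·s⁻³·A⁻²) = kg³·m¹⁰·s⁻¹³·A⁻².
Right side:
  S = 1/Ω (conductance is reciprocal resistance),
      = kg⁻¹·m⁻²·s³·A².
  So S⁻¹ = kg·m²·s⁻³·A⁻².
  J = N·m (work = force × distance),
      = kg·m²·s⁻².
  So J⁻¹ = kg⁻¹·m⁻²·s².
  Gy = J/kg (absorbed dose = energy per mass),
      = m²·s⁻².
  So Gy³ = m⁶·s⁻⁶.
  V = W/A (potential = power per current),
      = kg·m²·s⁻³·A⁻¹.
  So V⁻¹ = kg⁻¹·m⁻²·s³·A.
  W = J/s (power = energy per time),
      = kg·m²·s⁻³.
  So W² = kg²·m⁴·s⁻⁶.
  Wb = V·s (flux: a volt is a weber per second),
      = kg·m²·s⁻²·A⁻¹.
  Combining: S⁻¹·J⁻¹·Gy³·V⁻¹·W²·kg·Wb·s⁻¹ = (kg·m²·s⁻³·A⁻²) · (kg⁻¹·m⁻²·s²) · (m⁶·s⁻⁶) · (kg⁻¹·m⁻²·s³·A) · (kg²·m⁴·s⁻⁶) · kg · (kg·m²·s⁻²·A⁻¹) · s⁻¹ = kg³·m¹⁰·s⁻¹³·A⁻².
Both reduce to kg³·m¹⁰·s⁻¹³·A⁻².

Yes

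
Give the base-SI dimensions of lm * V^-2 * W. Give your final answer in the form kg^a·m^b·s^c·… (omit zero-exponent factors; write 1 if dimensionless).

kg⁻¹·m⁻²·s³·A²·cd

lm = cd.
V = kg·m²·s⁻³·A⁻¹.
So V⁻² = kg⁻²·m⁻⁴·s⁶·A².
W = kg·m²·s⁻³.
Combining: lm·V⁻²·W = cd · (kg⁻²·m⁻⁴·s⁶·A²) · (kg·m²·s⁻³) = kg⁻¹·m⁻²·s³·A²·cd.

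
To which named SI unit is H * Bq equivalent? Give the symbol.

Ω

H = Wb/A (inductance = flux per current),
    = kg·m²·s⁻²·A⁻².
Bq = 1/s = s⁻¹ (activity is decays per second).
Combining: H·Bq = (kg·m²·s⁻²·A⁻²) · s⁻¹ = kg·m²·s⁻³·A⁻².
kg·m²·s⁻³·A⁻² is the base-SI form of the ohm.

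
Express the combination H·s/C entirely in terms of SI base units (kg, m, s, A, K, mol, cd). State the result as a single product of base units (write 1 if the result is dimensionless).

H = Wb/A (inductance = flux per current),
    = kg·m²·s⁻²·A⁻².
C = A·s = s·A (charge = current × time).
So C⁻¹ = s⁻¹·A⁻¹.
Combining: H·C⁻¹·s = (kg·m²·s⁻²·A⁻²) · (s⁻¹·A⁻¹) · s = kg·m²·s⁻²·A⁻³.

kg·m²·s⁻²·A⁻³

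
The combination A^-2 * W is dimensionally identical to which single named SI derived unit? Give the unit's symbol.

W = J/s (power = energy per time),
    = kg·m²·s⁻³.
Combining: A⁻²·W = A⁻² · (kg·m²·s⁻³) = kg·m²·s⁻³·A⁻².
kg·m²·s⁻³·A⁻² is the base-SI form of the ohm.

Ω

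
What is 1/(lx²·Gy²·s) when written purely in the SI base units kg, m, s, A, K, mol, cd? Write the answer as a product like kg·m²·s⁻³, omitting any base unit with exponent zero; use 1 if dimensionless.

s³·cd⁻²

lx = m⁻²·cd.
So lx⁻² = m⁴·cd⁻².
Gy = m²·s⁻².
So Gy⁻² = m⁻⁴·s⁴.
Combining: lx⁻²·Gy⁻²·s⁻¹ = (m⁴·cd⁻²) · (m⁻⁴·s⁴) · s⁻¹ = s³·cd⁻².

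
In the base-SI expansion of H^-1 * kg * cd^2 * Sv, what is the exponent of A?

H = kg·m²·s⁻²·A⁻².
So H⁻¹ = kg⁻¹·m⁻²·s²·A².
Sv = m²·s⁻².
Combining: H⁻¹·kg·cd²·Sv = (kg⁻¹·m⁻²·s²·A²) · kg · cd² · (m²·s⁻²) = A²·cd².
The exponent of A is 2.

2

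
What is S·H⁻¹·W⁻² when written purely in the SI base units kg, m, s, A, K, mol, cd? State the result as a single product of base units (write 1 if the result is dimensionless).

kg⁻⁴·m⁻⁸·s¹¹·A⁴

S = kg⁻¹·m⁻²·s³·A².
H = kg·m²·s⁻²·A⁻².
So H⁻¹ = kg⁻¹·m⁻²·s²·A².
W = kg·m²·s⁻³.
So W⁻² = kg⁻²·m⁻⁴·s⁶.
Combining: S·H⁻¹·W⁻² = (kg⁻¹·m⁻²·s³·A²) · (kg⁻¹·m⁻²·s²·A²) · (kg⁻²·m⁻⁴·s⁶) = kg⁻⁴·m⁻⁸·s¹¹·A⁴.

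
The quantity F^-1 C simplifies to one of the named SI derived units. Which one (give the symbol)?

V

F = kg⁻¹·m⁻²·s⁴·A².
So F⁻¹ = kg·m²·s⁻⁴·A⁻².
C = s·A.
Combining: F⁻¹·C = (kg·m²·s⁻⁴·A⁻²) · (s·A) = kg·m²·s⁻³·A⁻¹.
kg·m²·s⁻³·A⁻¹ is the base-SI form of the volt.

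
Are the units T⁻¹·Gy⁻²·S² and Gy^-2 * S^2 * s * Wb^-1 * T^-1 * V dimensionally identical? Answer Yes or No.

Yes

Left side:
  T = Wb/m² (flux density = flux per area),
      = kg·s⁻²·A⁻¹.
  So T⁻¹ = kg⁻¹·s²·A.
  Gy = J/kg (absorbed dose = energy per mass),
      = m²·s⁻².
  So Gy⁻² = m⁻⁴·s⁴.
  S = 1/Ω (conductance is reciprocal resistance),
      = kg⁻¹·m⁻²·s³·A².
  So S² = kg⁻²·m⁻⁴·s⁶·A⁴.
  Combining: T⁻¹·Gy⁻²·S² = (kg⁻¹·s²·A) · (m⁻⁴·s⁴) · (kg⁻²·m⁻⁴·s⁶·A⁴) = kg⁻³·m⁻⁸·s¹²·A⁵.
Right side:
  Gy = J/kg (absorbed dose = energy per mass),
      = m²·s⁻².
  So Gy⁻² = m⁻⁴·s⁴.
  S = 1/Ω (conductance is reciprocal resistance),
      = kg⁻¹·m⁻²·s³·A².
  So S² = kg⁻²·m⁻⁴·s⁶·A⁴.
  Wb = V·s (flux: a volt is a weber per second),
      = kg·m²·s⁻²·A⁻¹.
  So Wb⁻¹ = kg⁻¹·m⁻²·s²·A.
  T = Wb/m² (flux density = flux per area),
      = kg·s⁻²·A⁻¹.
  So T⁻¹ = kg⁻¹·s²·A.
  V = W/A (potential = power per current),
      = kg·m²·s⁻³·A⁻¹.
  Combining: Gy⁻²·S²·s·Wb⁻¹·T⁻¹·V = (m⁻⁴·s⁴) · (kg⁻²·m⁻⁴·s⁶·A⁴) · s · (kg⁻¹·m⁻²·s²·A) · (kg⁻¹·s²·A) · (kg·m²·s⁻³·A⁻¹) = kg⁻³·m⁻⁸·s¹²·A⁵.
Both reduce to kg⁻³·m⁻⁸·s¹²·A⁵.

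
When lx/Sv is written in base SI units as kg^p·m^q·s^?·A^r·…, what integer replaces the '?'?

2

Sv = J/kg (equivalent dose = energy per mass),
    = m²·s⁻².
So Sv⁻¹ = m⁻²·s².
lx = lm/m² (illuminance = luminous flux per area),
    = m⁻²·cd.
Combining: Sv⁻¹·lx = (m⁻²·s²) · (m⁻²·cd) = m⁻⁴·s²·cd.
The exponent of s is 2.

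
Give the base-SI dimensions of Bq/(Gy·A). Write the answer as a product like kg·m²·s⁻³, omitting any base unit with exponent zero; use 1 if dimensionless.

Gy = m²·s⁻².
So Gy⁻¹ = m⁻²·s².
Bq = s⁻¹.
Combining: Gy⁻¹·Bq·A⁻¹ = (m⁻²·s²) · s⁻¹ · A⁻¹ = m⁻²·s·A⁻¹.

m⁻²·s·A⁻¹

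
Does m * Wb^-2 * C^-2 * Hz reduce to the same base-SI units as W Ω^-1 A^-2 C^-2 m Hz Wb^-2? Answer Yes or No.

Yes

Left side:
  Wb = kg·m²·s⁻²·A⁻¹.
  So Wb⁻² = kg⁻²·m⁻⁴·s⁴·A².
  C = s·A.
  So C⁻² = s⁻²·A⁻².
  Hz = s⁻¹.
  Combining: m·Wb⁻²·C⁻²·Hz = m · (kg⁻²·m⁻⁴·s⁴·A²) · (s⁻²·A⁻²) · s⁻¹ = kg⁻²·m⁻³·s.
Right side:
  W = kg·m²·s⁻³.
  Ω = kg·m²·s⁻³·A⁻².
  So Ω⁻¹ = kg⁻¹·m⁻²·s³·A².
  C = s·A.
  So C⁻² = s⁻²·A⁻².
  Hz = s⁻¹.
  Wb = kg·m²·s⁻²·A⁻¹.
  So Wb⁻² = kg⁻²·m⁻⁴·s⁴·A².
  Combining: W·Ω⁻¹·A⁻²·C⁻²·m·Hz·Wb⁻² = (kg·m²·s⁻³) · (kg⁻¹·m⁻²·s³·A²) · A⁻² · (s⁻²·A⁻²) · m · s⁻¹ · (kg⁻²·m⁻⁴·s⁴·A²) = kg⁻²·m⁻³·s.
Both reduce to kg⁻²·m⁻³·s.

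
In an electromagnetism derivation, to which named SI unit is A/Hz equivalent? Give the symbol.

C

Hz = s⁻¹.
So Hz⁻¹ = s.
Combining: A·Hz⁻¹ = A · s = s·A.
s·A is the base-SI form of the coulomb.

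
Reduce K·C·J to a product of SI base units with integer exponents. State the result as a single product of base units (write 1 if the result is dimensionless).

kg·m²·s⁻¹·A·K

C = A·s = s·A (charge = current × time).
J = N·m (work = force × distance),
    = kg·m²·s⁻².
Combining: K·C·J = K · (s·A) · (kg·m²·s⁻²) = kg·m²·s⁻¹·A·K.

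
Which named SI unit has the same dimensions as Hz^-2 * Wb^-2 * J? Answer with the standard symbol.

Hz = 1/s = s⁻¹ (frequency is cycles per second).
So Hz⁻² = s².
Wb = V·s (flux: a volt is a weber per second),
    = kg·m²·s⁻²·A⁻¹.
So Wb⁻² = kg⁻²·m⁻⁴·s⁴·A².
J = N·m (work = force × distance),
    = kg·m²·s⁻².
Combining: Hz⁻²·Wb⁻²·J = s² · (kg⁻²·m⁻⁴·s⁴·A²) · (kg·m²·s⁻²) = kg⁻¹·m⁻²·s⁴·A².
kg⁻¹·m⁻²·s⁴·A² is the base-SI form of the farad.

F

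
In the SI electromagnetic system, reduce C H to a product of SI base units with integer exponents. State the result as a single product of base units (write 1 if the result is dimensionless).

C = s·A.
H = kg·m²·s⁻²·A⁻².
Combining: C·H = (s·A) · (kg·m²·s⁻²·A⁻²) = kg·m²·s⁻¹·A⁻¹.

kg·m²·s⁻¹·A⁻¹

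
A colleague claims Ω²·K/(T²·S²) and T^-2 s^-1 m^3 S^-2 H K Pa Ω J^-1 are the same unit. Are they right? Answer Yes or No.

Left side:
  Ω = V/A (resistance = voltage per current),
      = kg·m²·s⁻³·A⁻².
  So Ω² = kg²·m⁴·s⁻⁶·A⁻⁴.
  T = Wb/m² (flux density = flux per area),
      = kg·s⁻²·A⁻¹.
  So T⁻² = kg⁻²·s⁴·A².
  S = 1/Ω (conductance is reciprocal resistance),
      = kg⁻¹·m⁻²·s³·A².
  So S⁻² = kg²·m⁴·s⁻⁶·A⁻⁴.
  Combining: Ω²·T⁻²·S⁻²·K = (kg²·m⁴·s⁻⁶·A⁻⁴) · (kg⁻²·s⁴·A²) · (kg²·m⁴·s⁻⁶·A⁻⁴) · K = kg²·m⁸·s⁻⁸·A⁻⁶·K.
Right side:
  T = Wb/m² (flux density = flux per area),
      = kg·s⁻²·A⁻¹.
  So T⁻² = kg⁻²·s⁴·A².
  S = 1/Ω (conductance is reciprocal resistance),
      = kg⁻¹·m⁻²·s³·A².
  So S⁻² = kg²·m⁴·s⁻⁶·A⁻⁴.
  H = Wb/A (inductance = flux per current),
      = kg·m²·s⁻²·A⁻².
  Pa = N/m² (pressure = force per area),
      = kg·m⁻¹·s⁻².
  Ω = V/A (resistance = voltage per current),
      = kg·m²·s⁻³·A⁻².
  J = N·m (work = force × distance),
      = kg·m²·s⁻².
  So J⁻¹ = kg⁻¹·m⁻²·s².
  Combining: T⁻²·s⁻¹·m³·S⁻²·H·K·Pa·Ω·J⁻¹ = (kg⁻²·s⁴·A²) · s⁻¹ · m³ · (kg²·m⁴·s⁻⁶·A⁻⁴) · (kg·m²·s⁻²·A⁻²) · K · (kg·m⁻¹·s⁻²) · (kg·m²·s⁻³·A⁻²) · (kg⁻¹·m⁻²·s²) = kg²·m⁸·s⁻⁸·A⁻⁶·K.
Both reduce to kg²·m⁸·s⁻⁸·A⁻⁶·K.

Yes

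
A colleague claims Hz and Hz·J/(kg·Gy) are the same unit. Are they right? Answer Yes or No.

Left side:
  Hz = 1/s = s⁻¹ (frequency is cycles per second).
Right side:
  Hz = 1/s = s⁻¹ (frequency is cycles per second).
  J = N·m (work = force × distance),
      = kg·m²·s⁻².
  Gy = J/kg (absorbed dose = energy per mass),
      = m²·s⁻².
  So Gy⁻¹ = m⁻²·s².
  Combining: kg⁻¹·Hz·J·Gy⁻¹ = kg⁻¹ · s⁻¹ · (kg·m²·s⁻²) · (m⁻²·s²) = s⁻¹.
Both reduce to s⁻¹.

Yes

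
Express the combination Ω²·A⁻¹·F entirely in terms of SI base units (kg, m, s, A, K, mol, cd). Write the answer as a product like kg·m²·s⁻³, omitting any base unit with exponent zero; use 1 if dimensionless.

kg·m²·s⁻²·A⁻³

Ω = kg·m²·s⁻³·A⁻².
So Ω² = kg²·m⁴·s⁻⁶·A⁻⁴.
F = kg⁻¹·m⁻²·s⁴·A².
Combining: Ω²·A⁻¹·F = (kg²·m⁴·s⁻⁶·A⁻⁴) · A⁻¹ · (kg⁻¹·m⁻²·s⁴·A²) = kg·m²·s⁻²·A⁻³.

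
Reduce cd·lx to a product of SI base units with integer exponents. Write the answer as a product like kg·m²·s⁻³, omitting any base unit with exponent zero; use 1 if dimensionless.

m⁻²·cd²

lx = m⁻²·cd.
Combining: cd·lx = cd · (m⁻²·cd) = m⁻²·cd².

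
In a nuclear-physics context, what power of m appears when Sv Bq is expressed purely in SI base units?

Sv = m²·s⁻².
Bq = s⁻¹.
Combining: Sv·Bq = (m²·s⁻²) · s⁻¹ = m²·s⁻³.
The exponent of m is 2.

2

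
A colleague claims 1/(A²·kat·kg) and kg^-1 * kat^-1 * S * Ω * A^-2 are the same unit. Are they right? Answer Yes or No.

Yes

Left side:
  kat = mol/s = s⁻¹·mol (catalytic activity).
  So kat⁻¹ = s·mol⁻¹.
  Combining: A⁻²·kat⁻¹·kg⁻¹ = A⁻² · (s·mol⁻¹) · kg⁻¹ = kg⁻¹·s·A⁻²·mol⁻¹.
Right side:
  kat = mol/s = s⁻¹·mol (catalytic activity).
  So kat⁻¹ = s·mol⁻¹.
  S = 1/Ω (conductance is reciprocal resistance),
      = kg⁻¹·m⁻²·s³·A².
  Ω = V/A (resistance = voltage per current),
      = kg·m²·s⁻³·A⁻².
  Combining: kg⁻¹·kat⁻¹·S·Ω·A⁻² = kg⁻¹ · (s·mol⁻¹) · (kg⁻¹·m⁻²·s³·A²) · (kg·m²·s⁻³·A⁻²) · A⁻² = kg⁻¹·s·A⁻²·mol⁻¹.
Both reduce to kg⁻¹·s·A⁻²·mol⁻¹.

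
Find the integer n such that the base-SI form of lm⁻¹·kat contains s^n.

lm = cd·sr = cd (luminous flux; sr is dimensionless).
So lm⁻¹ = cd⁻¹.
kat = mol/s = s⁻¹·mol (catalytic activity).
Combining: lm⁻¹·kat = cd⁻¹ · (s⁻¹·mol) = s⁻¹·mol·cd⁻¹.
The exponent of s is -1.

-1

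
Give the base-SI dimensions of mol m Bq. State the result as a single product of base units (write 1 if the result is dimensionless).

m·s⁻¹·mol

Bq = s⁻¹.
Combining: mol·m·Bq = mol · m · s⁻¹ = m·s⁻¹·mol.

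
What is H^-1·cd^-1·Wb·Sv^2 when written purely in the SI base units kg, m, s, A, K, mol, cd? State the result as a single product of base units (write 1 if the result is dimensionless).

H = Wb/A (inductance = flux per current),
    = kg·m²·s⁻²·A⁻².
So H⁻¹ = kg⁻¹·m⁻²·s²·A².
Wb = V·s (flux: a volt is a weber per second),
    = kg·m²·s⁻²·A⁻¹.
Sv = J/kg (equivalent dose = energy per mass),
    = m²·s⁻².
So Sv² = m⁴·s⁻⁴.
Combining: H⁻¹·cd⁻¹·Wb·Sv² = (kg⁻¹·m⁻²·s²·A²) · cd⁻¹ · (kg·m²·s⁻²·A⁻¹) · (m⁴·s⁻⁴) = m⁴·s⁻⁴·A·cd⁻¹.

m⁴·s⁻⁴·A·cd⁻¹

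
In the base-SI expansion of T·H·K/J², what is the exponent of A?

-3

T = Wb/m² (flux density = flux per area),
    = kg·s⁻²·A⁻¹.
H = Wb/A (inductance = flux per current),
    = kg·m²·s⁻²·A⁻².
J = N·m (work = force × distance),
    = kg·m²·s⁻².
So J⁻² = kg⁻²·m⁻⁴·s⁴.
Combining: T·H·K·J⁻² = (kg·s⁻²·A⁻¹) · (kg·m²·s⁻²·A⁻²) · K · (kg⁻²·m⁻⁴·s⁴) = m⁻²·A⁻³·K.
The exponent of A is -3.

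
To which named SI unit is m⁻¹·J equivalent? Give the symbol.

N

J = kg·m²·s⁻².
Combining: m⁻¹·J = m⁻¹ · (kg·m²·s⁻²) = kg·m·s⁻².
kg·m·s⁻² is the base-SI form of the newton.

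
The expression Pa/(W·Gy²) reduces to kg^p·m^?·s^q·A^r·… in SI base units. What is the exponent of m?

W = J/s (power = energy per time),
    = kg·m²·s⁻³.
So W⁻¹ = kg⁻¹·m⁻²·s³.
Pa = N/m² (pressure = force per area),
    = kg·m⁻¹·s⁻².
Gy = J/kg (absorbed dose = energy per mass),
    = m²·s⁻².
So Gy⁻² = m⁻⁴·s⁴.
Combining: W⁻¹·Pa·Gy⁻² = (kg⁻¹·m⁻²·s³) · (kg·m⁻¹·s⁻²) · (m⁻⁴·s⁴) = m⁻⁷·s⁵.
The exponent of m is -7.

-7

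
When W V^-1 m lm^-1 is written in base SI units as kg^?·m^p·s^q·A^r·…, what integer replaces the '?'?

W = kg·m²·s⁻³.
V = kg·m²·s⁻³·A⁻¹.
So V⁻¹ = kg⁻¹·m⁻²·s³·A.
lm = cd.
So lm⁻¹ = cd⁻¹.
Combining: W·V⁻¹·m·lm⁻¹ = (kg·m²·s⁻³) · (kg⁻¹·m⁻²·s³·A) · m · cd⁻¹ = m·A·cd⁻¹.
The exponent of kg is 0.

0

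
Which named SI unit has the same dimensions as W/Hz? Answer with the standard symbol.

J

W = kg·m²·s⁻³.
Hz = s⁻¹.
So Hz⁻¹ = s.
Combining: W·Hz⁻¹ = (kg·m²·s⁻³) · s = kg·m²·s⁻².
kg·m²·s⁻² is the base-SI form of the joule.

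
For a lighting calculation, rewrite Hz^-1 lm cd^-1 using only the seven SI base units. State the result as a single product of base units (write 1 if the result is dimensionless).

s

Hz = s⁻¹.
So Hz⁻¹ = s.
lm = cd.
Combining: Hz⁻¹·lm·cd⁻¹ = s · cd · cd⁻¹ = s.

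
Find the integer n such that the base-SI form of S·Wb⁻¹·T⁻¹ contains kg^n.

S = 1/Ω (conductance is reciprocal resistance),
    = kg⁻¹·m⁻²·s³·A².
Wb = V·s (flux: a volt is a weber per second),
    = kg·m²·s⁻²·A⁻¹.
So Wb⁻¹ = kg⁻¹·m⁻²·s²·A.
T = Wb/m² (flux density = flux per area),
    = kg·s⁻²·A⁻¹.
So T⁻¹ = kg⁻¹·s²·A.
Combining: S·Wb⁻¹·T⁻¹ = (kg⁻¹·m⁻²·s³·A²) · (kg⁻¹·m⁻²·s²·A) · (kg⁻¹·s²·A) = kg⁻³·m⁻⁴·s⁷·A⁴.
The exponent of kg is -3.

-3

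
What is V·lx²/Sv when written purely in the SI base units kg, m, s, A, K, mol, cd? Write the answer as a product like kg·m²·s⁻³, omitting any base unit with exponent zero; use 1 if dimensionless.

V = kg·m²·s⁻³·A⁻¹.
Sv = m²·s⁻².
So Sv⁻¹ = m⁻²·s².
lx = m⁻²·cd.
So lx² = m⁻⁴·cd².
Combining: V·Sv⁻¹·lx² = (kg·m²·s⁻³·A⁻¹) · (m⁻²·s²) · (m⁻⁴·cd²) = kg·m⁻⁴·s⁻¹·A⁻¹·cd².

kg·m⁻⁴·s⁻¹·A⁻¹·cd²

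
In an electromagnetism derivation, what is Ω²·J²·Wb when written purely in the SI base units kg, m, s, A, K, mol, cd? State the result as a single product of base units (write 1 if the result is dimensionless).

Ω = kg·m²·s⁻³·A⁻².
So Ω² = kg²·m⁴·s⁻⁶·A⁻⁴.
J = kg·m²·s⁻².
So J² = kg²·m⁴·s⁻⁴.
Wb = kg·m²·s⁻²·A⁻¹.
Combining: Ω²·J²·Wb = (kg²·m⁴·s⁻⁶·A⁻⁴) · (kg²·m⁴·s⁻⁴) · (kg·m²·s⁻²·A⁻¹) = kg⁵·m¹⁰·s⁻¹²·A⁻⁵.

kg⁵·m¹⁰·s⁻¹²·A⁻⁵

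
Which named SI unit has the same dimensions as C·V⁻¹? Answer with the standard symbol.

F

C = s·A.
V = kg·m²·s⁻³·A⁻¹.
So V⁻¹ = kg⁻¹·m⁻²·s³·A.
Combining: C·V⁻¹ = (s·A) · (kg⁻¹·m⁻²·s³·A) = kg⁻¹·m⁻²·s⁴·A².
kg⁻¹·m⁻²·s⁴·A² is the base-SI form of the farad.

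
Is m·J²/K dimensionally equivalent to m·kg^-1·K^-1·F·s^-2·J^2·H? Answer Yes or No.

No

Left side:
  J = N·m (work = force × distance),
      = kg·m²·s⁻².
  So J² = kg²·m⁴·s⁻⁴.
  Combining: K⁻¹·m·J² = K⁻¹ · m · (kg²·m⁴·s⁻⁴) = kg²·m⁵·s⁻⁴·K⁻¹.
Right side:
  F = kg⁻¹·m⁻²·s⁴·A².
  J = kg·m²·s⁻².
  So J² = kg²·m⁴·s⁻⁴.
  H = kg·m²·s⁻²·A⁻².
  Combining: m·kg⁻¹·K⁻¹·F·s⁻²·J²·H = m · kg⁻¹ · K⁻¹ · (kg⁻¹·m⁻²·s⁴·A²) · s⁻² · (kg²·m⁴·s⁻⁴) · (kg·m²·s⁻²·A⁻²) = kg·m⁵·s⁻⁴·K⁻¹.
Left is kg²·m⁵·s⁻⁴·K⁻¹; right is kg·m⁵·s⁻⁴·K⁻¹ — different.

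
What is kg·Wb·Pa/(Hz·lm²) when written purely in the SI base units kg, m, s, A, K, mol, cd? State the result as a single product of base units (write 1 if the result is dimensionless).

kg³·m·s⁻³·A⁻¹·cd⁻²

Hz = 1/s = s⁻¹ (frequency is cycles per second).
So Hz⁻¹ = s.
lm = cd·sr = cd (luminous flux; sr is dimensionless).
So lm⁻² = cd⁻².
Wb = V·s (flux: a volt is a weber per second),
    = kg·m²·s⁻²·A⁻¹.
Pa = N/m² (pressure = force per area),
    = kg·m⁻¹·s⁻².
Combining: kg·Hz⁻¹·lm⁻²·Wb·Pa = kg · s · cd⁻² · (kg·m²·s⁻²·A⁻¹) · (kg·m⁻¹·s⁻²) = kg³·m·s⁻³·A⁻¹·cd⁻².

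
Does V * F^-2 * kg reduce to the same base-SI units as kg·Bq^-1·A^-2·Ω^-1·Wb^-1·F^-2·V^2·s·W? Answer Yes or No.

Left side:
  V = kg·m²·s⁻³·A⁻¹.
  F = kg⁻¹·m⁻²·s⁴·A².
  So F⁻² = kg²·m⁴·s⁻⁸·A⁻⁴.
  Combining: V·F⁻²·kg = (kg·m²·s⁻³·A⁻¹) · (kg²·m⁴·s⁻⁸·A⁻⁴) · kg = kg⁴·m⁶·s⁻¹¹·A⁻⁵.
Right side:
  Bq = 1/s = s⁻¹ (activity is decays per second).
  So Bq⁻¹ = s.
  Ω = V/A (resistance = voltage per current),
      = kg·m²·s⁻³·A⁻².
  So Ω⁻¹ = kg⁻¹·m⁻²·s³·A².
  Wb = V·s (flux: a volt is a weber per second),
      = kg·m²·s⁻²·A⁻¹.
  So Wb⁻¹ = kg⁻¹·m⁻²·s²·A.
  F = C/V (capacitance = charge per voltage),
      = A·s/(kg·m²·s⁻³·A⁻¹) (substituting C and V),
      = kg⁻¹·m⁻²·s⁴·A².
  So F⁻² = kg²·m⁴·s⁻⁸·A⁻⁴.
  V = W/A (potential = power per current),
      = kg·m²·s⁻³·A⁻¹.
  So V² = kg²·m⁴·s⁻⁶·A⁻².
  W = J/s (power = energy per time),
      = kg·m²·s⁻³.
  Combining: kg·Bq⁻¹·A⁻²·Ω⁻¹·Wb⁻¹·F⁻²·V²·s·W = kg · s · A⁻² · (kg⁻¹·m⁻²·s³·A²) · (kg⁻¹·m⁻²·s²·A) · (kg²·m⁴·s⁻⁸·A⁻⁴) · (kg²·m⁴·s⁻⁶·A⁻²) · s · (kg·m²·s⁻³) = kg⁴·m⁶·s⁻¹⁰·A⁻⁵.
Left is kg⁴·m⁶·s⁻¹¹·A⁻⁵; right is kg⁴·m⁶·s⁻¹⁰·A⁻⁵ — different.

No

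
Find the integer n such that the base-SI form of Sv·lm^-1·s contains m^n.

Sv = m²·s⁻².
lm = cd.
So lm⁻¹ = cd⁻¹.
Combining: Sv·lm⁻¹·s = (m²·s⁻²) · cd⁻¹ · s = m²·s⁻¹·cd⁻¹.
The exponent of m is 2.

2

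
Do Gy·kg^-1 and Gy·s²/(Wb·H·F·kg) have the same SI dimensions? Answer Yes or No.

Left side:
  Gy = J/kg (absorbed dose = energy per mass),
      = m²·s⁻².
  Combining: Gy·kg⁻¹ = (m²·s⁻²) · kg⁻¹ = kg⁻¹·m²·s⁻².
Right side:
  Wb = kg·m²·s⁻²·A⁻¹.
  So Wb⁻¹ = kg⁻¹·m⁻²·s²·A.
  Gy = m²·s⁻².
  H = kg·m²·s⁻²·A⁻².
  So H⁻¹ = kg⁻¹·m⁻²·s²·A².
  F = kg⁻¹·m⁻²·s⁴·A².
  So F⁻¹ = kg·m²·s⁻⁴·A⁻².
  Combining: Wb⁻¹·Gy·s²·H⁻¹·F⁻¹·kg⁻¹ = (kg⁻¹·m⁻²·s²·A) · (m²·s⁻²) · s² · (kg⁻¹·m⁻²·s²·A²) · (kg·m²·s⁻⁴·A⁻²) · kg⁻¹ = kg⁻²·A.
Left is kg⁻¹·m²·s⁻²; right is kg⁻²·A — different.

No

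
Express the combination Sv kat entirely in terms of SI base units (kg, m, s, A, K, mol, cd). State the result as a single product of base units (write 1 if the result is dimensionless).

m²·s⁻³·mol

Sv = J/kg (equivalent dose = energy per mass),
    = m²·s⁻².
kat = mol/s = s⁻¹·mol (catalytic activity).
Combining: Sv·kat = (m²·s⁻²) · (s⁻¹·mol) = m²·s⁻³·mol.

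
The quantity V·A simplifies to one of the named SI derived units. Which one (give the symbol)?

V = W/A (potential = power per current),
    = kg·m²·s⁻³·A⁻¹.
Combining: V·A = (kg·m²·s⁻³·A⁻¹) · A = kg·m²·s⁻³.
kg·m²·s⁻³ is the base-SI form of the watt.

W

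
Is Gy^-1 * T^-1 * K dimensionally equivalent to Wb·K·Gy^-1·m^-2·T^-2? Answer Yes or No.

Left side:
  Gy = m²·s⁻².
  So Gy⁻¹ = m⁻²·s².
  T = kg·s⁻²·A⁻¹.
  So T⁻¹ = kg⁻¹·s²·A.
  Combining: Gy⁻¹·T⁻¹·K = (m⁻²·s²) · (kg⁻¹·s²·A) · K = kg⁻¹·m⁻²·s⁴·A·K.
Right side:
  Wb = kg·m²·s⁻²·A⁻¹.
  Gy = m²·s⁻².
  So Gy⁻¹ = m⁻²·s².
  T = kg·s⁻²·A⁻¹.
  So T⁻² = kg⁻²·s⁴·A².
  Combining: Wb·K·Gy⁻¹·m⁻²·T⁻² = (kg·m²·s⁻²·A⁻¹) · K · (m⁻²·s²) · m⁻² · (kg⁻²·s⁴·A²) = kg⁻¹·m⁻²·s⁴·A·K.
Both reduce to kg⁻¹·m⁻²·s⁴·A·K.

Yes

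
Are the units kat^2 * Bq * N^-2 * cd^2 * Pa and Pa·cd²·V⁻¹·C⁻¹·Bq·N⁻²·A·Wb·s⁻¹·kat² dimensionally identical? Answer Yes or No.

Left side:
  kat = mol/s = s⁻¹·mol (catalytic activity).
  So kat² = s⁻²·mol².
  Bq = 1/s = s⁻¹ (activity is decays per second).
  N = kg·m/s² = kg·m·s⁻² (force = mass × acceleration).
  So N⁻² = kg⁻²·m⁻²·s⁴.
  Pa = N/m² (pressure = force per area),
      = kg·m⁻¹·s⁻².
  Combining: kat²·Bq·N⁻²·cd²·Pa = (s⁻²·mol²) · s⁻¹ · (kg⁻²·m⁻²·s⁴) · cd² · (kg·m⁻¹·s⁻²) = kg⁻¹·m⁻³·s⁻¹·mol²·cd².
Right side:
  Pa = N/m² (pressure = force per area),
      = kg·m⁻¹·s⁻².
  V = W/A (potential = power per current),
      = kg·m²·s⁻³·A⁻¹.
  So V⁻¹ = kg⁻¹·m⁻²·s³·A.
  C = A·s = s·A (charge = current × time).
  So C⁻¹ = s⁻¹·A⁻¹.
  Bq = 1/s = s⁻¹ (activity is decays per second).
  N = kg·m/s² = kg·m·s⁻² (force = mass × acceleration).
  So N⁻² = kg⁻²·m⁻²·s⁴.
  Wb = V·s (flux: a volt is a weber per second),
      = kg·m²·s⁻²·A⁻¹.
  kat = mol/s = s⁻¹·mol (catalytic activity).
  So kat² = s⁻²·mol².
  Combining: Pa·cd²·V⁻¹·C⁻¹·Bq·N⁻²·A·Wb·s⁻¹·kat² = (kg·m⁻¹·s⁻²) · cd² · (kg⁻¹·m⁻²·s³·A) · (s⁻¹·A⁻¹) · s⁻¹ · (kg⁻²·m⁻²·s⁴) · A · (kg·m²·s⁻²·A⁻¹) · s⁻¹ · (s⁻²·mol²) = kg⁻¹·m⁻³·s⁻²·mol²·cd².
Left is kg⁻¹·m⁻³·s⁻¹·mol²·cd²; right is kg⁻¹·m⁻³·s⁻²·mol²·cd² — different.

No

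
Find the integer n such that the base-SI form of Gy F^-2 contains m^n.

Gy = J/kg (absorbed dose = energy per mass),
    = m²·s⁻².
F = C/V (capacitance = charge per voltage),
    = A·s/(kg·m²·s⁻³·A⁻¹) (substituting C and V),
    = kg⁻¹·m⁻²·s⁴·A².
So F⁻² = kg²·m⁴·s⁻⁸·A⁻⁴.
Combining: Gy·F⁻² = (m²·s⁻²) · (kg²·m⁴·s⁻⁸·A⁻⁴) = kg²·m⁶·s⁻¹⁰·A⁻⁴.
The exponent of m is 6.

6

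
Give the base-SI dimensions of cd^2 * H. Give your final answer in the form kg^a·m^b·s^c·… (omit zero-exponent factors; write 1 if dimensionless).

H = Wb/A (inductance = flux per current),
    = kg·m²·s⁻²·A⁻².
Combining: cd²·H = cd² · (kg·m²·s⁻²·A⁻²) = kg·m²·s⁻²·A⁻²·cd².

kg·m²·s⁻²·A⁻²·cd²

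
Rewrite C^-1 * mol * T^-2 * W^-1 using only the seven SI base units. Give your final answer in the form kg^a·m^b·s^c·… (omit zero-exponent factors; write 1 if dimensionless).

C = s·A.
So C⁻¹ = s⁻¹·A⁻¹.
T = kg·s⁻²·A⁻¹.
So T⁻² = kg⁻²·s⁴·A².
W = kg·m²·s⁻³.
So W⁻¹ = kg⁻¹·m⁻²·s³.
Combining: C⁻¹·mol·T⁻²·W⁻¹ = (s⁻¹·A⁻¹) · mol · (kg⁻²·s⁴·A²) · (kg⁻¹·m⁻²·s³) = kg⁻³·m⁻²·s⁶·A·mol.

kg⁻³·m⁻²·s⁶·A·mol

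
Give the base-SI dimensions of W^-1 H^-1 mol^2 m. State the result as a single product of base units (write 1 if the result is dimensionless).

kg⁻²·m⁻³·s⁵·A²·mol²

W = kg·m²·s⁻³.
So W⁻¹ = kg⁻¹·m⁻²·s³.
H = kg·m²·s⁻²·A⁻².
So H⁻¹ = kg⁻¹·m⁻²·s²·A².
Combining: W⁻¹·H⁻¹·mol²·m = (kg⁻¹·m⁻²·s³) · (kg⁻¹·m⁻²·s²·A²) · mol² · m = kg⁻²·m⁻³·s⁵·A²·mol².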